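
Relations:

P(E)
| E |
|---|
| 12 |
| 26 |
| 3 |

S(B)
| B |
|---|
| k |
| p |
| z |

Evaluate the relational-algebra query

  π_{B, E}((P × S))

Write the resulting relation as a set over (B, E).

{(k, 12), (k, 26), (k, 3), (p, 12), (p, 26), (p, 3), (z, 12), (z, 26), (z, 3)}

P × S: Cartesian product, 3·3 = 9 tuples over (E, B).
Projecting to B, E: {(k, 12), (k, 26), (k, 3), (p, 12), (p, 26), (p, 3), (z, 12), (z, 26), (z, 3)}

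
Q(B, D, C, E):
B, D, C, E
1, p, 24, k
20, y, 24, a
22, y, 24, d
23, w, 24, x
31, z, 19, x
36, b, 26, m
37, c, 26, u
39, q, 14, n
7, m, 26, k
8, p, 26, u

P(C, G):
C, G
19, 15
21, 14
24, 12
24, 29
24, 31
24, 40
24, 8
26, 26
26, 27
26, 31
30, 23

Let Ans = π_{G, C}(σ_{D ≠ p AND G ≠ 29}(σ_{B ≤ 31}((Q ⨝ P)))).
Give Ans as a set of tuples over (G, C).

Q ⋈ P (natural join on C): {(1, p, 24, k, 12), (1, p, 24, k, 29), (1, p, 24, k, 31), (1, p, 24, k, 40), (1, p, 24, k, 8), (20, y, 24, a, 12), (20, y, 24, a, 29), (20, y, 24, a, 31), (20, y, 24, a, 40), (20, y, 24, a, 8), (22, y, 24, d, 12), (22, y, 24, d, 29), (22, y, 24, d, 31), (22, y, 24, d, 40), (22, y, 24, d, 8), (23, w, 24, x, 12), (23, w, 24, x, 29), (23, w, 24, x, 31), (23, w, 24, x, 40), (23, w, 24, x, 8), (31, z, 19, x, 15), (36, b, 26, m, 26), (36, b, 26, m, 27), (36, b, 26, m, 31), (37, c, 26, u, 26), (37, c, 26, u, 27), (37, c, 26, u, 31), (7, m, 26, k, 26), (7, m, 26, k, 27), (7, m, 26, k, 31), (8, p, 26, u, 26), (8, p, 26, u, 27), (8, p, 26, u, 31)}
Filtering on B ≤ 31 leaves {(1, p, 24, k, 12), (1, p, 24, k, 29), (1, p, 24, k, 31), (1, p, 24, k, 40), (1, p, 24, k, 8), (20, y, 24, a, 12), (20, y, 24, a, 29), (20, y, 24, a, 31), (20, y, 24, a, 40), (20, y, 24, a, 8), (22, y, 24, d, 12), (22, y, 24, d, 29), (22, y, 24, d, 31), (22, y, 24, d, 40), (22, y, 24, d, 8), (23, w, 24, x, 12), (23, w, 24, x, 29), (23, w, 24, x, 31), (23, w, 24, x, 40), (23, w, 24, x, 8), (31, z, 19, x, 15), (7, m, 26, k, 26), (7, m, 26, k, 27), (7, m, 26, k, 31), (8, p, 26, u, 26), (8, p, 26, u, 27), (8, p, 26, u, 31)}.
Filtering on D ≠ p AND G ≠ 29 leaves {(20, y, 24, a, 12), (20, y, 24, a, 31), (20, y, 24, a, 40), (20, y, 24, a, 8), (22, y, 24, d, 12), (22, y, 24, d, 31), (22, y, 24, d, 40), (22, y, 24, d, 8), (23, w, 24, x, 12), (23, w, 24, x, 31), (23, w, 24, x, 40), (23, w, 24, x, 8), (31, z, 19, x, 15), (7, m, 26, k, 26), (7, m, 26, k, 27), (7, m, 26, k, 31)}.
π_{G, C} gives {(12, 24), (15, 19), (26, 26), (27, 26), (31, 24), (31, 26), (40, 24), (8, 24)} (8 duplicate(s) eliminated).

{(12, 24), (15, 19), (26, 26), (27, 26), (31, 24), (31, 26), (40, 24), (8, 24)}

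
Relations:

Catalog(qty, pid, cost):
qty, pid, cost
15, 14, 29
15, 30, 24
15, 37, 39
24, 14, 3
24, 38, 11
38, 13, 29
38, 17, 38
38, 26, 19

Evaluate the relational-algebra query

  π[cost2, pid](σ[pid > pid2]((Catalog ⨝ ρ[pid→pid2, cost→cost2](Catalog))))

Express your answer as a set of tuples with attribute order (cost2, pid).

{(24, 37), (29, 17), (29, 26), (29, 30), (29, 37), (3, 38), (38, 26)}

ρ[pid→pid2, cost→cost2]: schema becomes (qty, pid2, cost2); tuples unchanged.
Natural join on qty: {(15, 14, 29, 14, 29), (15, 14, 29, 30, 24), (15, 14, 29, 37, 39), (15, 30, 24, 14, 29), (15, 30, 24, 30, 24), (15, 30, 24, 37, 39), (15, 37, 39, 14, 29), (15, 37, 39, 30, 24), (15, 37, 39, 37, 39), (24, 14, 3, 14, 3), (24, 14, 3, 38, 11), (24, 38, 11, 14, 3), (24, 38, 11, 38, 11), (38, 13, 29, 13, 29), (38, 13, 29, 17, 38), (38, 13, 29, 26, 19), (38, 17, 38, 13, 29), (38, 17, 38, 17, 38), (38, 17, 38, 26, 19), (38, 26, 19, 13, 29), (38, 26, 19, 17, 38), (38, 26, 19, 26, 19)}
σ[pid > pid2]: keep tuples satisfying pid > pid2 → {(15, 30, 24, 14, 29), (15, 37, 39, 14, 29), (15, 37, 39, 30, 24), (24, 38, 11, 14, 3), (38, 17, 38, 13, 29), (38, 26, 19, 13, 29), (38, 26, 19, 17, 38)}
Keep only column(s) cost2, pid: {(24, 37), (29, 17), (29, 26), (29, 30), (29, 37), (3, 38), (38, 26)}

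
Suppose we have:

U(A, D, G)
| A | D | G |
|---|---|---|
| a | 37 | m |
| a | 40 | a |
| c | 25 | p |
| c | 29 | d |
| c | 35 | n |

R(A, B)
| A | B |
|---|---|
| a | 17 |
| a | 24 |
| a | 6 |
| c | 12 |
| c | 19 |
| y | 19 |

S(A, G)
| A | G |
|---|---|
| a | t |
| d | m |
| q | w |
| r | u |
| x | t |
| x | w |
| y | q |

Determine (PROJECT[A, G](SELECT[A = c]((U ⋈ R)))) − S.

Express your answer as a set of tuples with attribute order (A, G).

Joining U and R on A yields {(a, 37, m, 17), (a, 37, m, 24), (a, 37, m, 6), (a, 40, a, 17), (a, 40, a, 24), (a, 40, a, 6), (c, 25, p, 12), (c, 25, p, 19), (c, 29, d, 12), (c, 29, d, 19), (c, 35, n, 12), (c, 35, n, 19)}.
Apply σ_{A = c}; surviving tuples: {(c, 25, p, 12), (c, 25, p, 19), (c, 29, d, 12), (c, 29, d, 19), (c, 35, n, 12), (c, 35, n, 19)}
Keep only column(s) A, G (3 duplicate(s) eliminated): {(c, d), (c, n), (c, p)}
Difference: {(c, d), (c, n), (c, p)} with {(a, t), (d, m), (q, w), (r, u), (x, t), (x, w), (y, q)} → {(c, d), (c, n), (c, p)}

{(c, d), (c, n), (c, p)}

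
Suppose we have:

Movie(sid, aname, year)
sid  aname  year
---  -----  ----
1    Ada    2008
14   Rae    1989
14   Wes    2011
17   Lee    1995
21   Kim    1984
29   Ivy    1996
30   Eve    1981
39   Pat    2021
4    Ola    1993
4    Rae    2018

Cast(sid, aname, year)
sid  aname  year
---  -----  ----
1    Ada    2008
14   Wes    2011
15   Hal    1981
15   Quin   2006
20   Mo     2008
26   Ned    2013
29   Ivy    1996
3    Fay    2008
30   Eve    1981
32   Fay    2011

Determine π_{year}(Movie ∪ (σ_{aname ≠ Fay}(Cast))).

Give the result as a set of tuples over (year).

{1981, 1984, 1989, 1993, 1995, 1996, 2006, 2008, 2011, 2013, 2018, 2021}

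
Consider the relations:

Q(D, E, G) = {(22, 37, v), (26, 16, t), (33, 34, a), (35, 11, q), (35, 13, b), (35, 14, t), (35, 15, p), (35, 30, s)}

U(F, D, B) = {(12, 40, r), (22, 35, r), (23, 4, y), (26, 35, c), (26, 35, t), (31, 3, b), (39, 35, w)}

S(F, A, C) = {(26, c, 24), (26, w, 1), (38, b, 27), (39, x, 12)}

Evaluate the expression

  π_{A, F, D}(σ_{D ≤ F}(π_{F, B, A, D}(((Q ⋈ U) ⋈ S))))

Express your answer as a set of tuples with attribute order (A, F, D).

Natural join on D: {(35, 11, q, 22, r), (35, 11, q, 26, c), (35, 11, q, 26, t), (35, 11, q, 39, w), (35, 13, b, 22, r), (35, 13, b, 26, c), (35, 13, b, 26, t), (35, 13, b, 39, w), (35, 14, t, 22, r), (35, 14, t, 26, c), (35, 14, t, 26, t), (35, 14, t, 39, w), (35, 15, p, 22, r), (35, 15, p, 26, c), (35, 15, p, 26, t), (35, 15, p, 39, w), (35, 30, s, 22, r), (35, 30, s, 26, c), (35, 30, s, 26, t), (35, 30, s, 39, w)}
Natural join on F: {(35, 11, q, 26, c, c, 24), (35, 11, q, 26, c, w, 1), (35, 11, q, 26, t, c, 24), (35, 11, q, 26, t, w, 1), (35, 11, q, 39, w, x, 12), (35, 13, b, 26, c, c, 24), (35, 13, b, 26, c, w, 1), (35, 13, b, 26, t, c, 24), (35, 13, b, 26, t, w, 1), (35, 13, b, 39, w, x, 12), (35, 14, t, 26, c, c, 24), (35, 14, t, 26, c, w, 1), (35, 14, t, 26, t, c, 24), (35, 14, t, 26, t, w, 1), (35, 14, t, 39, w, x, 12), (35, 15, p, 26, c, c, 24), (35, 15, p, 26, c, w, 1), (35, 15, p, 26, t, c, 24), (35, 15, p, 26, t, w, 1), (35, 15, p, 39, w, x, 12), (35, 30, s, 26, c, c, 24), (35, 30, s, 26, c, w, 1), (35, 30, s, 26, t, c, 24), (35, 30, s, 26, t, w, 1), (35, 30, s, 39, w, x, 12)}
Projecting to F, B, A, D (20 duplicate(s) eliminated): {(26, c, c, 35), (26, c, w, 35), (26, t, c, 35), (26, t, w, 35), (39, w, x, 35)}
Selection D ≤ F: {(39, w, x, 35)}
Projecting to A, F, D: {(x, 39, 35)}

{(x, 39, 35)}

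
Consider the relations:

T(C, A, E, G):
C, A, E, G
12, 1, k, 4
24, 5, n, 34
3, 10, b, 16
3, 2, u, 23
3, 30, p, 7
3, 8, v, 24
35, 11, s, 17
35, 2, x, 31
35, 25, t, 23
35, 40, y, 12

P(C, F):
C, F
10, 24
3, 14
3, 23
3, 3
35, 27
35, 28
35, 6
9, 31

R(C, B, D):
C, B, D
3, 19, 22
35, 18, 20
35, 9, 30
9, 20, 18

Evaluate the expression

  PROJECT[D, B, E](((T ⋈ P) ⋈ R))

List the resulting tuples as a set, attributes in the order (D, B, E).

{(20, 18, s), (20, 18, t), (20, 18, x), (20, 18, y), (22, 19, b), (22, 19, p), (22, 19, u), (22, 19, v), (30, 9, s), (30, 9, t), (30, 9, x), (30, 9, y)}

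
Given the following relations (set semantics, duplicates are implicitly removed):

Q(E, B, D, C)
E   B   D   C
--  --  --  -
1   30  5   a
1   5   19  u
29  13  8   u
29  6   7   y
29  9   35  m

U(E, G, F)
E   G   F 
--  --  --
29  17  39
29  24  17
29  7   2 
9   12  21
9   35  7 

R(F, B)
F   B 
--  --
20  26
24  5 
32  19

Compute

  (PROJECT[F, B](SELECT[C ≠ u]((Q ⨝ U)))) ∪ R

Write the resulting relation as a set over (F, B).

Natural join on E: {(29, 13, 8, u, 17, 39), (29, 13, 8, u, 24, 17), (29, 13, 8, u, 7, 2), (29, 6, 7, y, 17, 39), (29, 6, 7, y, 24, 17), (29, 6, 7, y, 7, 2), (29, 9, 35, m, 17, 39), (29, 9, 35, m, 24, 17), (29, 9, 35, m, 7, 2)}
Filtering on C ≠ u leaves {(29, 6, 7, y, 17, 39), (29, 6, 7, y, 24, 17), (29, 6, 7, y, 7, 2), (29, 9, 35, m, 17, 39), (29, 9, 35, m, 24, 17), (29, 9, 35, m, 7, 2)}.
π_{F, B} gives {(17, 6), (17, 9), (2, 6), (2, 9), (39, 6), (39, 9)}.
Taking the union: {(17, 6), (17, 9), (2, 6), (2, 9), (20, 26), (24, 5), (32, 19), (39, 6), (39, 9)}

{(17, 6), (17, 9), (2, 6), (2, 9), (20, 26), (24, 5), (32, 19), (39, 6), (39, 9)}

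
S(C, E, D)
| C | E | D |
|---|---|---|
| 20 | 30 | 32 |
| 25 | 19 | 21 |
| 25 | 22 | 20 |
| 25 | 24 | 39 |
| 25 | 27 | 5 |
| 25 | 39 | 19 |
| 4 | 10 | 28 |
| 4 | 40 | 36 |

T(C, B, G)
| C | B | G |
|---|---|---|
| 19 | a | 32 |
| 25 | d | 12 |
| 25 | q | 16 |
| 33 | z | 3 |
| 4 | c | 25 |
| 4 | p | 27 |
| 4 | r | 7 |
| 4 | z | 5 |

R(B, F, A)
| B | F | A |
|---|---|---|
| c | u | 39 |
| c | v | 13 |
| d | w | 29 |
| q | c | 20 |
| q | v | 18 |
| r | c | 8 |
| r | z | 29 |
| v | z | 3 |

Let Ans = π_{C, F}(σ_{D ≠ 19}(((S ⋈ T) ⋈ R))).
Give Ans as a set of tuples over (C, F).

{(25, c), (25, v), (25, w), (4, c), (4, u), (4, v), (4, z)}

S ⋈ T (natural join on C): {(25, 19, 21, d, 12), (25, 19, 21, q, 16), (25, 22, 20, d, 12), (25, 22, 20, q, 16), (25, 24, 39, d, 12), (25, 24, 39, q, 16), (25, 27, 5, d, 12), (25, 27, 5, q, 16), (25, 39, 19, d, 12), (25, 39, 19, q, 16), (4, 10, 28, c, 25), (4, 10, 28, p, 27), (4, 10, 28, r, 7), (4, 10, 28, z, 5), (4, 40, 36, c, 25), (4, 40, 36, p, 27), (4, 40, 36, r, 7), (4, 40, 36, z, 5)}
(S ⋈ T) ⋈ R (natural join on B): {(25, 19, 21, d, 12, w, 29), (25, 19, 21, q, 16, c, 20), (25, 19, 21, q, 16, v, 18), (25, 22, 20, d, 12, w, 29), (25, 22, 20, q, 16, c, 20), (25, 22, 20, q, 16, v, 18), (25, 24, 39, d, 12, w, 29), (25, 24, 39, q, 16, c, 20), (25, 24, 39, q, 16, v, 18), (25, 27, 5, d, 12, w, 29), (25, 27, 5, q, 16, c, 20), (25, 27, 5, q, 16, v, 18), (25, 39, 19, d, 12, w, 29), (25, 39, 19, q, 16, c, 20), (25, 39, 19, q, 16, v, 18), (4, 10, 28, c, 25, u, 39), (4, 10, 28, c, 25, v, 13), (4, 10, 28, r, 7, c, 8), (4, 10, 28, r, 7, z, 29), (4, 40, 36, c, 25, u, 39), (4, 40, 36, c, 25, v, 13), (4, 40, 36, r, 7, c, 8), (4, 40, 36, r, 7, z, 29)}
Apply σ_{D ≠ 19}; surviving tuples: {(25, 19, 21, d, 12, w, 29), (25, 19, 21, q, 16, c, 20), (25, 19, 21, q, 16, v, 18), (25, 22, 20, d, 12, w, 29), (25, 22, 20, q, 16, c, 20), (25, 22, 20, q, 16, v, 18), (25, 24, 39, d, 12, w, 29), (25, 24, 39, q, 16, c, 20), (25, 24, 39, q, 16, v, 18), (25, 27, 5, d, 12, w, 29), (25, 27, 5, q, 16, c, 20), (25, 27, 5, q, 16, v, 18), (4, 10, 28, c, 25, u, 39), (4, 10, 28, c, 25, v, 13), (4, 10, 28, r, 7, c, 8), (4, 10, 28, r, 7, z, 29), (4, 40, 36, c, 25, u, 39), (4, 40, 36, c, 25, v, 13), (4, 40, 36, r, 7, c, 8), (4, 40, 36, r, 7, z, 29)}
Projecting to C, F (13 duplicate(s) eliminated): {(25, c), (25, v), (25, w), (4, c), (4, u), (4, v), (4, z)}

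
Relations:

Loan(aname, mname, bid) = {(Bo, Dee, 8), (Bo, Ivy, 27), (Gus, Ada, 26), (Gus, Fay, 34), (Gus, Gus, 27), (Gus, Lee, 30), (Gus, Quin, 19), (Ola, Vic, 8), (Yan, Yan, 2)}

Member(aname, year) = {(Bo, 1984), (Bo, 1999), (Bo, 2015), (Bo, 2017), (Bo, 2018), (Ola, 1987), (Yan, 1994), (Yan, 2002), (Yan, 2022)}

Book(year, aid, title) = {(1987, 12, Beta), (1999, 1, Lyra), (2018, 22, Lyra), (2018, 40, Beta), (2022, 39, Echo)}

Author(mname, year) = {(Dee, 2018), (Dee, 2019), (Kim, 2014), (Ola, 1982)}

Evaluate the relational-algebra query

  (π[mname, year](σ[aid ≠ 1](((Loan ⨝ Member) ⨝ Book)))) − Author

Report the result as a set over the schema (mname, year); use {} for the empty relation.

{(Ivy, 2018), (Vic, 1987), (Yan, 2022)}

Loan ⋈ Member (natural join on aname): {(Bo, Dee, 8, 1984), (Bo, Dee, 8, 1999), (Bo, Dee, 8, 2015), (Bo, Dee, 8, 2017), (Bo, Dee, 8, 2018), (Bo, Ivy, 27, 1984), (Bo, Ivy, 27, 1999), (Bo, Ivy, 27, 2015), (Bo, Ivy, 27, 2017), (Bo, Ivy, 27, 2018), (Ola, Vic, 8, 1987), (Yan, Yan, 2, 1994), (Yan, Yan, 2, 2002), (Yan, Yan, 2, 2022)}
(Loan ⨝ Member) ⋈ Book (natural join on year): {(Bo, Dee, 8, 1999, 1, Lyra), (Bo, Dee, 8, 2018, 22, Lyra), (Bo, Dee, 8, 2018, 40, Beta), (Bo, Ivy, 27, 1999, 1, Lyra), (Bo, Ivy, 27, 2018, 22, Lyra), (Bo, Ivy, 27, 2018, 40, Beta), (Ola, Vic, 8, 1987, 12, Beta), (Yan, Yan, 2, 2022, 39, Echo)}
Filtering on aid ≠ 1 leaves {(Bo, Dee, 8, 2018, 22, Lyra), (Bo, Dee, 8, 2018, 40, Beta), (Bo, Ivy, 27, 2018, 22, Lyra), (Bo, Ivy, 27, 2018, 40, Beta), (Ola, Vic, 8, 1987, 12, Beta), (Yan, Yan, 2, 2022, 39, Echo)}.
π_{mname, year} gives {(Dee, 2018), (Ivy, 2018), (Vic, 1987), (Yan, 2022)} (2 duplicate(s) eliminated).
Taking the difference: {(Ivy, 2018), (Vic, 1987), (Yan, 2022)}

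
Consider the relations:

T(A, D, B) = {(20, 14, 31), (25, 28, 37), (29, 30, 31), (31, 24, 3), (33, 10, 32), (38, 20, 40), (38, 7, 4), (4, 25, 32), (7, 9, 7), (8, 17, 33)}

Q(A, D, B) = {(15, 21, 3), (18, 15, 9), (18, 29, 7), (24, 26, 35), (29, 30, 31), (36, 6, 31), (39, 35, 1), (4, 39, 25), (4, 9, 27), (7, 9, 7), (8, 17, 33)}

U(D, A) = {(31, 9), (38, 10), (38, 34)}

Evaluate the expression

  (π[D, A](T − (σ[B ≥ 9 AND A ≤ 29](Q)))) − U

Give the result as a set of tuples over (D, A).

Selection B ≥ 9 AND A ≤ 29: {(18, 15, 9), (24, 26, 35), (29, 30, 31), (4, 39, 25), (4, 9, 27), (8, 17, 33)}
Taking the difference: {(20, 14, 31), (25, 28, 37), (31, 24, 3), (33, 10, 32), (38, 20, 40), (38, 7, 4), (4, 25, 32), (7, 9, 7)}
π_{D, A} gives {(10, 33), (14, 20), (20, 38), (24, 31), (25, 4), (28, 25), (7, 38), (9, 7)}.
Taking the difference: {(10, 33), (14, 20), (20, 38), (24, 31), (25, 4), (28, 25), (7, 38), (9, 7)}

{(10, 33), (14, 20), (20, 38), (24, 31), (25, 4), (28, 25), (7, 38), (9, 7)}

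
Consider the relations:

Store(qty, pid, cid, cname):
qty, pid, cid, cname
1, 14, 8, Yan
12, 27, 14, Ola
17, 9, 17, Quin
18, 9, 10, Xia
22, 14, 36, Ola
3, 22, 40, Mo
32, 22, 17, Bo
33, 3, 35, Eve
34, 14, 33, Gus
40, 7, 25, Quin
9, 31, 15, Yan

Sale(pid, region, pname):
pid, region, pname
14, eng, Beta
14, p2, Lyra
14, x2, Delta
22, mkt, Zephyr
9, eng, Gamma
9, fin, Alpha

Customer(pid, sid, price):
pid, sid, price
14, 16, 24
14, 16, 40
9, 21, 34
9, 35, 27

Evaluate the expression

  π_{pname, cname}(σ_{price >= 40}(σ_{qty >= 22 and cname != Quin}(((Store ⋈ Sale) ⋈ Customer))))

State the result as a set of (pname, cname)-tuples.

{(Beta, Gus), (Beta, Ola), (Delta, Gus), (Delta, Ola), (Lyra, Gus), (Lyra, Ola)}

Store ⋈ Sale (natural join on pid): {(1, 14, 8, Yan, eng, Beta), (1, 14, 8, Yan, p2, Lyra), (1, 14, 8, Yan, x2, Delta), (17, 9, 17, Quin, eng, Gamma), (17, 9, 17, Quin, fin, Alpha), (18, 9, 10, Xia, eng, Gamma), (18, 9, 10, Xia, fin, Alpha), (22, 14, 36, Ola, eng, Beta), (22, 14, 36, Ola, p2, Lyra), (22, 14, 36, Ola, x2, Delta), (3, 22, 40, Mo, mkt, Zephyr), (32, 22, 17, Bo, mkt, Zephyr), (34, 14, 33, Gus, eng, Beta), (34, 14, 33, Gus, p2, Lyra), (34, 14, 33, Gus, x2, Delta)}
(Store ⋈ Sale) ⋈ Customer (natural join on pid): {(1, 14, 8, Yan, eng, Beta, 16, 24), (1, 14, 8, Yan, eng, Beta, 16, 40), (1, 14, 8, Yan, p2, Lyra, 16, 24), (1, 14, 8, Yan, p2, Lyra, 16, 40), (1, 14, 8, Yan, x2, Delta, 16, 24), (1, 14, 8, Yan, x2, Delta, 16, 40), (17, 9, 17, Quin, eng, Gamma, 21, 34), (17, 9, 17, Quin, eng, Gamma, 35, 27), (17, 9, 17, Quin, fin, Alpha, 21, 34), (17, 9, 17, Quin, fin, Alpha, 35, 27), (18, 9, 10, Xia, eng, Gamma, 21, 34), (18, 9, 10, Xia, eng, Gamma, 35, 27), (18, 9, 10, Xia, fin, Alpha, 21, 34), (18, 9, 10, Xia, fin, Alpha, 35, 27), (22, 14, 36, Ola, eng, Beta, 16, 24), (22, 14, 36, Ola, eng, Beta, 16, 40), (22, 14, 36, Ola, p2, Lyra, 16, 24), (22, 14, 36, Ola, p2, Lyra, 16, 40), (22, 14, 36, Ola, x2, Delta, 16, 24), (22, 14, 36, Ola, x2, Delta, 16, 40), (34, 14, 33, Gus, eng, Beta, 16, 24), (34, 14, 33, Gus, eng, Beta, 16, 40), (34, 14, 33, Gus, p2, Lyra, 16, 24), (34, 14, 33, Gus, p2, Lyra, 16, 40), (34, 14, 33, Gus, x2, Delta, 16, 24), (34, 14, 33, Gus, x2, Delta, 16, 40)}
σ[qty >= 22 and cname != Quin]: keep tuples satisfying qty >= 22 and cname != Quin → {(22, 14, 36, Ola, eng, Beta, 16, 24), (22, 14, 36, Ola, eng, Beta, 16, 40), (22, 14, 36, Ola, p2, Lyra, 16, 24), (22, 14, 36, Ola, p2, Lyra, 16, 40), (22, 14, 36, Ola, x2, Delta, 16, 24), (22, 14, 36, Ola, x2, Delta, 16, 40), (34, 14, 33, Gus, eng, Beta, 16, 24), (34, 14, 33, Gus, eng, Beta, 16, 40), (34, 14, 33, Gus, p2, Lyra, 16, 24), (34, 14, 33, Gus, p2, Lyra, 16, 40), (34, 14, 33, Gus, x2, Delta, 16, 24), (34, 14, 33, Gus, x2, Delta, 16, 40)}
σ[price >= 40]: keep tuples satisfying price >= 40 → {(22, 14, 36, Ola, eng, Beta, 16, 40), (22, 14, 36, Ola, p2, Lyra, 16, 40), (22, 14, 36, Ola, x2, Delta, 16, 40), (34, 14, 33, Gus, eng, Beta, 16, 40), (34, 14, 33, Gus, p2, Lyra, 16, 40), (34, 14, 33, Gus, x2, Delta, 16, 40)}
π_{pname, cname} gives {(Beta, Gus), (Beta, Ola), (Delta, Gus), (Delta, Ola), (Lyra, Gus), (Lyra, Ola)}.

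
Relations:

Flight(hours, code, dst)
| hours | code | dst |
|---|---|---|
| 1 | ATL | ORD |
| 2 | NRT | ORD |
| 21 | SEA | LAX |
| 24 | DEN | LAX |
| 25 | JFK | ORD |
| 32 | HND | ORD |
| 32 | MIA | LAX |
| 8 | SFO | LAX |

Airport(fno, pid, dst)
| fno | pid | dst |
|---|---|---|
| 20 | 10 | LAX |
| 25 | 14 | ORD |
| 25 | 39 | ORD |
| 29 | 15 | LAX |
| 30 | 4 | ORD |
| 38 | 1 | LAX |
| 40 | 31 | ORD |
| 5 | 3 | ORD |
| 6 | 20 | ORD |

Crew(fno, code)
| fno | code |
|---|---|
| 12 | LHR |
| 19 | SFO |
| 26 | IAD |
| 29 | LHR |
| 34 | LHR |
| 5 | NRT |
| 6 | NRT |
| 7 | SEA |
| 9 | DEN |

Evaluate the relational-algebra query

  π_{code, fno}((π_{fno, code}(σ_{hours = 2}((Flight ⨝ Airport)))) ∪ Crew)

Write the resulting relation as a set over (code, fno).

{(DEN, 9), (IAD, 26), (LHR, 12), (LHR, 29), (LHR, 34), (NRT, 25), (NRT, 30), (NRT, 40), (NRT, 5), (NRT, 6), (SEA, 7), (SFO, 19)}

Natural join on dst: {(1, ATL, ORD, 25, 14), (1, ATL, ORD, 25, 39), (1, ATL, ORD, 30, 4), (1, ATL, ORD, 40, 31), (1, ATL, ORD, 5, 3), (1, ATL, ORD, 6, 20), (2, NRT, ORD, 25, 14), (2, NRT, ORD, 25, 39), (2, NRT, ORD, 30, 4), (2, NRT, ORD, 40, 31), (2, NRT, ORD, 5, 3), (2, NRT, ORD, 6, 20), (21, SEA, LAX, 20, 10), (21, SEA, LAX, 29, 15), (21, SEA, LAX, 38, 1), (24, DEN, LAX, 20, 10), (24, DEN, LAX, 29, 15), (24, DEN, LAX, 38, 1), (25, JFK, ORD, 25, 14), (25, JFK, ORD, 25, 39), (25, JFK, ORD, 30, 4), (25, JFK, ORD, 40, 31), (25, JFK, ORD, 5, 3), (25, JFK, ORD, 6, 20), (32, HND, ORD, 25, 14), (32, HND, ORD, 25, 39), (32, HND, ORD, 30, 4), (32, HND, ORD, 40, 31), (32, HND, ORD, 5, 3), (32, HND, ORD, 6, 20), (32, MIA, LAX, 20, 10), (32, MIA, LAX, 29, 15), (32, MIA, LAX, 38, 1), (8, SFO, LAX, 20, 10), (8, SFO, LAX, 29, 15), (8, SFO, LAX, 38, 1)}
Filtering on hours = 2 leaves {(2, NRT, ORD, 25, 14), (2, NRT, ORD, 25, 39), (2, NRT, ORD, 30, 4), (2, NRT, ORD, 40, 31), (2, NRT, ORD, 5, 3), (2, NRT, ORD, 6, 20)}.
Keep only column(s) fno, code (1 duplicate(s) eliminated): {(25, NRT), (30, NRT), (40, NRT), (5, NRT), (6, NRT)}
Union: {(25, NRT), (30, NRT), (40, NRT), (5, NRT), (6, NRT)} with {(12, LHR), (19, SFO), (26, IAD), (29, LHR), (34, LHR), (5, NRT), (6, NRT), (7, SEA), (9, DEN)} → {(12, LHR), (19, SFO), (25, NRT), (26, IAD), (29, LHR), (30, NRT), (34, LHR), (40, NRT), (5, NRT), (6, NRT), (7, SEA), (9, DEN)}
Keep only column(s) code, fno: {(DEN, 9), (IAD, 26), (LHR, 12), (LHR, 29), (LHR, 34), (NRT, 25), (NRT, 30), (NRT, 40), (NRT, 5), (NRT, 6), (SEA, 7), (SFO, 19)}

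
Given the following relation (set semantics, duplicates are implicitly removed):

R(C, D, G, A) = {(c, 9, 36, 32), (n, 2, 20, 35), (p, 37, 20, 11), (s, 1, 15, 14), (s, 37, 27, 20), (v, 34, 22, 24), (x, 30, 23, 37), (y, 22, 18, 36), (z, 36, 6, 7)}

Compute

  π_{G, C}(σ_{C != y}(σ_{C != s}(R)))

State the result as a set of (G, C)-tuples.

{(20, n), (20, p), (22, v), (23, x), (36, c), (6, z)}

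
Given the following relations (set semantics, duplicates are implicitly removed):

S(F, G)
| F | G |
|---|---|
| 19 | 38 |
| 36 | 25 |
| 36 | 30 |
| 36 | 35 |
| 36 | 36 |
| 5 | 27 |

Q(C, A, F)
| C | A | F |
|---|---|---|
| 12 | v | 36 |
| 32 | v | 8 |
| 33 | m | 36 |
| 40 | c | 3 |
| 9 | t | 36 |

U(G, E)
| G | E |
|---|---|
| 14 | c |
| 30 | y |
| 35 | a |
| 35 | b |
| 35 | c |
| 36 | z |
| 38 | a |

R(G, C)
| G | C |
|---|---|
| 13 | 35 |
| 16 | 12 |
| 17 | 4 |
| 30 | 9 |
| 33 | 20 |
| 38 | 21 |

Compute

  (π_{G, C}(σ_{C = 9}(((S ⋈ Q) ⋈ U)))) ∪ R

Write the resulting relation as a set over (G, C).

{(13, 35), (16, 12), (17, 4), (30, 9), (33, 20), (35, 9), (36, 9), (38, 21)}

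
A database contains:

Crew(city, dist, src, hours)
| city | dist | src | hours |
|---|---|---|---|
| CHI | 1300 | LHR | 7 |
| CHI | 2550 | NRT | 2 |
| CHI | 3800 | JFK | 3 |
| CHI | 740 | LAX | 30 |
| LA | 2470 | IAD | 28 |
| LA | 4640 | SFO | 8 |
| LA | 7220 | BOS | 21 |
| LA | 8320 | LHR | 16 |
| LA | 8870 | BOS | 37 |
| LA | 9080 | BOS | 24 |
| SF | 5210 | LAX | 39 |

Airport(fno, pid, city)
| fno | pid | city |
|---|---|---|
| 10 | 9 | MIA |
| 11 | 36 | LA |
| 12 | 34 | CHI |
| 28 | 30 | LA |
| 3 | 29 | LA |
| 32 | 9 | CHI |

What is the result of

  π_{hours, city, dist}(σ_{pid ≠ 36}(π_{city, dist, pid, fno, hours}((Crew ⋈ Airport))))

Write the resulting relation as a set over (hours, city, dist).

Joining Crew and Airport on city yields {(CHI, 1300, LHR, 7, 12, 34), (CHI, 1300, LHR, 7, 32, 9), (CHI, 2550, NRT, 2, 12, 34), (CHI, 2550, NRT, 2, 32, 9), (CHI, 3800, JFK, 3, 12, 34), (CHI, 3800, JFK, 3, 32, 9), (CHI, 740, LAX, 30, 12, 34), (CHI, 740, LAX, 30, 32, 9), (LA, 2470, IAD, 28, 11, 36), (LA, 2470, IAD, 28, 28, 30), (LA, 2470, IAD, 28, 3, 29), (LA, 4640, SFO, 8, 11, 36), (LA, 4640, SFO, 8, 28, 30), (LA, 4640, SFO, 8, 3, 29), (LA, 7220, BOS, 21, 11, 36), (LA, 7220, BOS, 21, 28, 30), (LA, 7220, BOS, 21, 3, 29), (LA, 8320, LHR, 16, 11, 36), (LA, 8320, LHR, 16, 28, 30), (LA, 8320, LHR, 16, 3, 29), (LA, 8870, BOS, 37, 11, 36), (LA, 8870, BOS, 37, 28, 30), (LA, 8870, BOS, 37, 3, 29), (LA, 9080, BOS, 24, 11, 36), (LA, 9080, BOS, 24, 28, 30), (LA, 9080, BOS, 24, 3, 29)}.
π[city, dist, pid, fno, hours]: project onto (city, dist, pid, fno, hours) → {(CHI, 1300, 34, 12, 7), (CHI, 1300, 9, 32, 7), (CHI, 2550, 34, 12, 2), (CHI, 2550, 9, 32, 2), (CHI, 3800, 34, 12, 3), (CHI, 3800, 9, 32, 3), (CHI, 740, 34, 12, 30), (CHI, 740, 9, 32, 30), (LA, 2470, 29, 3, 28), (LA, 2470, 30, 28, 28), (LA, 2470, 36, 11, 28), (LA, 4640, 29, 3, 8), (LA, 4640, 30, 28, 8), (LA, 4640, 36, 11, 8), (LA, 7220, 29, 3, 21), (LA, 7220, 30, 28, 21), (LA, 7220, 36, 11, 21), (LA, 8320, 29, 3, 16), (LA, 8320, 30, 28, 16), (LA, 8320, 36, 11, 16), (LA, 8870, 29, 3, 37), (LA, 8870, 30, 28, 37), (LA, 8870, 36, 11, 37), (LA, 9080, 29, 3, 24), (LA, 9080, 30, 28, 24), (LA, 9080, 36, 11, 24)}
Filtering on pid ≠ 36 leaves {(CHI, 1300, 34, 12, 7), (CHI, 1300, 9, 32, 7), (CHI, 2550, 34, 12, 2), (CHI, 2550, 9, 32, 2), (CHI, 3800, 34, 12, 3), (CHI, 3800, 9, 32, 3), (CHI, 740, 34, 12, 30), (CHI, 740, 9, 32, 30), (LA, 2470, 29, 3, 28), (LA, 2470, 30, 28, 28), (LA, 4640, 29, 3, 8), (LA, 4640, 30, 28, 8), (LA, 7220, 29, 3, 21), (LA, 7220, 30, 28, 21), (LA, 8320, 29, 3, 16), (LA, 8320, 30, 28, 16), (LA, 8870, 29, 3, 37), (LA, 8870, 30, 28, 37), (LA, 9080, 29, 3, 24), (LA, 9080, 30, 28, 24)}.
π[hours, city, dist]: project onto (hours, city, dist) (10 duplicate(s) eliminated) → {(16, LA, 8320), (2, CHI, 2550), (21, LA, 7220), (24, LA, 9080), (28, LA, 2470), (3, CHI, 3800), (30, CHI, 740), (37, LA, 8870), (7, CHI, 1300), (8, LA, 4640)}

{(16, LA, 8320), (2, CHI, 2550), (21, LA, 7220), (24, LA, 9080), (28, LA, 2470), (3, CHI, 3800), (30, CHI, 740), (37, LA, 8870), (7, CHI, 1300), (8, LA, 4640)}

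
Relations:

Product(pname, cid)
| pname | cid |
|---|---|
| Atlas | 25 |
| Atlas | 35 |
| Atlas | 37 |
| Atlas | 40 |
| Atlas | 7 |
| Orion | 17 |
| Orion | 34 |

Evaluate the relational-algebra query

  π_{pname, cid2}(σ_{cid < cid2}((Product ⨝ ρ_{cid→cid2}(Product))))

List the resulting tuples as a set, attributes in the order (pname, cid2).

{(Atlas, 25), (Atlas, 35), (Atlas, 37), (Atlas, 40), (Orion, 34)}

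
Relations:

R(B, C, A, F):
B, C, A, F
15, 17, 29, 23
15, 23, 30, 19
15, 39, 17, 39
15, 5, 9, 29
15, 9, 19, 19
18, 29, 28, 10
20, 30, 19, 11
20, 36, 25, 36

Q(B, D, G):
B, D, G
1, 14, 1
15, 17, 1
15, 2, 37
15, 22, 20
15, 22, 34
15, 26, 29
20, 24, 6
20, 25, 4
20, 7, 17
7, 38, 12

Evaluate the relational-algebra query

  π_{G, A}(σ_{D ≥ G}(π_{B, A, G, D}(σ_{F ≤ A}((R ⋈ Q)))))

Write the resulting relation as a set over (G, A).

{(1, 19), (1, 29), (1, 30), (20, 19), (20, 29), (20, 30), (4, 19), (6, 19)}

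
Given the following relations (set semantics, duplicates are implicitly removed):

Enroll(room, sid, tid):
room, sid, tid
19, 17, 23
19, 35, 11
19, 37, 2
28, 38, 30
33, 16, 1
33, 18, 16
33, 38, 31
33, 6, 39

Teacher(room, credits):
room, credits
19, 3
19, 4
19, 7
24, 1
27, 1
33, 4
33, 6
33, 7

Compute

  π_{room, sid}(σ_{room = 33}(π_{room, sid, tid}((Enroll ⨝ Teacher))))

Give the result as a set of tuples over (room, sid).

Enroll ⋈ Teacher (natural join on room): {(19, 17, 23, 3), (19, 17, 23, 4), (19, 17, 23, 7), (19, 35, 11, 3), (19, 35, 11, 4), (19, 35, 11, 7), (19, 37, 2, 3), (19, 37, 2, 4), (19, 37, 2, 7), (33, 16, 1, 4), (33, 16, 1, 6), (33, 16, 1, 7), (33, 18, 16, 4), (33, 18, 16, 6), (33, 18, 16, 7), (33, 38, 31, 4), (33, 38, 31, 6), (33, 38, 31, 7), (33, 6, 39, 4), (33, 6, 39, 6), (33, 6, 39, 7)}
Keep only column(s) room, sid, tid (14 duplicate(s) eliminated): {(19, 17, 23), (19, 35, 11), (19, 37, 2), (33, 16, 1), (33, 18, 16), (33, 38, 31), (33, 6, 39)}
Filtering on room = 33 leaves {(33, 16, 1), (33, 18, 16), (33, 38, 31), (33, 6, 39)}.
Keep only column(s) room, sid: {(33, 16), (33, 18), (33, 38), (33, 6)}

{(33, 16), (33, 18), (33, 38), (33, 6)}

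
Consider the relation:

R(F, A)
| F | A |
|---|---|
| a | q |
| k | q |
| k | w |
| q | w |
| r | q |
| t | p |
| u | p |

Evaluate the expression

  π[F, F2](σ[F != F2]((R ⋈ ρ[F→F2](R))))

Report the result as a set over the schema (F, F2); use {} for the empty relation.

{(a, k), (a, r), (k, a), (k, q), (k, r), (q, k), (r, a), (r, k), (t, u), (u, t)}

ρ[F→F2]: schema becomes (F2, A); tuples unchanged.
R ⋈ ρ[F→F2](R) (natural join on A): {(a, q, a), (a, q, k), (a, q, r), (k, q, a), (k, q, k), (k, q, r), (k, w, k), (k, w, q), (q, w, k), (q, w, q), (r, q, a), (r, q, k), (r, q, r), (t, p, t), (t, p, u), (u, p, t), (u, p, u)}
Filtering on F != F2 leaves {(a, q, k), (a, q, r), (k, q, a), (k, q, r), (k, w, q), (q, w, k), (r, q, a), (r, q, k), (t, p, u), (u, p, t)}.
π_{F, F2} gives {(a, k), (a, r), (k, a), (k, q), (k, r), (q, k), (r, a), (r, k), (t, u), (u, t)}.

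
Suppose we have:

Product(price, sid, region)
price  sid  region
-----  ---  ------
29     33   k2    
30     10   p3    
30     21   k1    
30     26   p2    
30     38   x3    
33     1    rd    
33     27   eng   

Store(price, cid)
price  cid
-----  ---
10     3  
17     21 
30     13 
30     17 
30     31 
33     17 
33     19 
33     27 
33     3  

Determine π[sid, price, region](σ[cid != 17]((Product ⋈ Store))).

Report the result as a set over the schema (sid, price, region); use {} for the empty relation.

Joining Product and Store on price yields {(30, 10, p3, 13), (30, 10, p3, 17), (30, 10, p3, 31), (30, 21, k1, 13), (30, 21, k1, 17), (30, 21, k1, 31), (30, 26, p2, 13), (30, 26, p2, 17), (30, 26, p2, 31), (30, 38, x3, 13), (30, 38, x3, 17), (30, 38, x3, 31), (33, 1, rd, 17), (33, 1, rd, 19), (33, 1, rd, 27), (33, 1, rd, 3), (33, 27, eng, 17), (33, 27, eng, 19), (33, 27, eng, 27), (33, 27, eng, 3)}.
σ[cid != 17]: keep tuples satisfying cid != 17 → {(30, 10, p3, 13), (30, 10, p3, 31), (30, 21, k1, 13), (30, 21, k1, 31), (30, 26, p2, 13), (30, 26, p2, 31), (30, 38, x3, 13), (30, 38, x3, 31), (33, 1, rd, 19), (33, 1, rd, 27), (33, 1, rd, 3), (33, 27, eng, 19), (33, 27, eng, 27), (33, 27, eng, 3)}
π[sid, price, region]: project onto (sid, price, region) (8 duplicate(s) eliminated) → {(1, 33, rd), (10, 30, p3), (21, 30, k1), (26, 30, p2), (27, 33, eng), (38, 30, x3)}

{(1, 33, rd), (10, 30, p3), (21, 30, k1), (26, 30, p2), (27, 33, eng), (38, 30, x3)}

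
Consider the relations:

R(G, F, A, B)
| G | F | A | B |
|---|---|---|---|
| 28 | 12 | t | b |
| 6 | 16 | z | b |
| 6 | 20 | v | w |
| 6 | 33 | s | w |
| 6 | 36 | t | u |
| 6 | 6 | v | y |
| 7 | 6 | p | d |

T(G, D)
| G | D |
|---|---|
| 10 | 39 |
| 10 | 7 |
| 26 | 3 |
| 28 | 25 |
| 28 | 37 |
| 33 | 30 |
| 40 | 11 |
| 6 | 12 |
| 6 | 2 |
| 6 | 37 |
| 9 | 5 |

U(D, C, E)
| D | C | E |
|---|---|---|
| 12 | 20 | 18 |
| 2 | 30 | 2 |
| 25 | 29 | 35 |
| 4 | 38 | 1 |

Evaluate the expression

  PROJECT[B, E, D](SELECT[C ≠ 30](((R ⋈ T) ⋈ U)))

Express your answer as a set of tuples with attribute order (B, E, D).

Joining R and T on G yields {(28, 12, t, b, 25), (28, 12, t, b, 37), (6, 16, z, b, 12), (6, 16, z, b, 2), (6, 16, z, b, 37), (6, 20, v, w, 12), (6, 20, v, w, 2), (6, 20, v, w, 37), (6, 33, s, w, 12), (6, 33, s, w, 2), (6, 33, s, w, 37), (6, 36, t, u, 12), (6, 36, t, u, 2), (6, 36, t, u, 37), (6, 6, v, y, 12), (6, 6, v, y, 2), (6, 6, v, y, 37)}.
Joining (R ⋈ T) and U on D yields {(28, 12, t, b, 25, 29, 35), (6, 16, z, b, 12, 20, 18), (6, 16, z, b, 2, 30, 2), (6, 20, v, w, 12, 20, 18), (6, 20, v, w, 2, 30, 2), (6, 33, s, w, 12, 20, 18), (6, 33, s, w, 2, 30, 2), (6, 36, t, u, 12, 20, 18), (6, 36, t, u, 2, 30, 2), (6, 6, v, y, 12, 20, 18), (6, 6, v, y, 2, 30, 2)}.
Apply σ_{C ≠ 30}; surviving tuples: {(28, 12, t, b, 25, 29, 35), (6, 16, z, b, 12, 20, 18), (6, 20, v, w, 12, 20, 18), (6, 33, s, w, 12, 20, 18), (6, 36, t, u, 12, 20, 18), (6, 6, v, y, 12, 20, 18)}
π_{B, E, D} gives {(b, 18, 12), (b, 35, 25), (u, 18, 12), (w, 18, 12), (y, 18, 12)} (1 duplicate(s) eliminated).

{(b, 18, 12), (b, 35, 25), (u, 18, 12), (w, 18, 12), (y, 18, 12)}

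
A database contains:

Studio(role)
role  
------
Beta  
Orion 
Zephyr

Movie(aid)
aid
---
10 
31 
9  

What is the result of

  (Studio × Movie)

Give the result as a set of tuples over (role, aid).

{(Beta, 10), (Beta, 31), (Beta, 9), (Orion, 10), (Orion, 31), (Orion, 9), (Zephyr, 10), (Zephyr, 31), (Zephyr, 9)}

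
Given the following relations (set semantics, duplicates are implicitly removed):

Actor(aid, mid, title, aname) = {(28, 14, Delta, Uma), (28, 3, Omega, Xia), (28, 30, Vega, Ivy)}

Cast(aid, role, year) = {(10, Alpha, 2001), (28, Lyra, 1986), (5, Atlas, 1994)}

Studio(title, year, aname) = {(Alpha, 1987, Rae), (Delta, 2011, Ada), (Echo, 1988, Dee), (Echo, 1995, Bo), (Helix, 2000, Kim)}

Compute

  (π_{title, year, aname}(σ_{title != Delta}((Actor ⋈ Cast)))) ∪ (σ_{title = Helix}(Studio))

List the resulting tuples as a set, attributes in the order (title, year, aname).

Natural join on aid: {(28, 14, Delta, Uma, Lyra, 1986), (28, 3, Omega, Xia, Lyra, 1986), (28, 30, Vega, Ivy, Lyra, 1986)}
σ[title != Delta]: keep tuples satisfying title != Delta → {(28, 3, Omega, Xia, Lyra, 1986), (28, 30, Vega, Ivy, Lyra, 1986)}
π[title, year, aname]: project onto (title, year, aname) → {(Omega, 1986, Xia), (Vega, 1986, Ivy)}
σ[title = Helix]: keep tuples satisfying title = Helix → {(Helix, 2000, Kim)}
Union: {(Omega, 1986, Xia), (Vega, 1986, Ivy)} with {(Helix, 2000, Kim)} → {(Helix, 2000, Kim), (Omega, 1986, Xia), (Vega, 1986, Ivy)}

{(Helix, 2000, Kim), (Omega, 1986, Xia), (Vega, 1986, Ivy)}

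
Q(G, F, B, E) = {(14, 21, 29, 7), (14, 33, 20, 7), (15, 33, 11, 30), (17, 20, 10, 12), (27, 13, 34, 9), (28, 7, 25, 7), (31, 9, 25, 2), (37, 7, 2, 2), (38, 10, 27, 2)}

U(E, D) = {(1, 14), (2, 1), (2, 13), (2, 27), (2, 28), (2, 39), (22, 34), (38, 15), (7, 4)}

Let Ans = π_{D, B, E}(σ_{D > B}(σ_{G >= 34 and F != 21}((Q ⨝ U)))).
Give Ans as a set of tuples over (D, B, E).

{(13, 2, 2), (27, 2, 2), (28, 2, 2), (28, 27, 2), (39, 2, 2), (39, 27, 2)}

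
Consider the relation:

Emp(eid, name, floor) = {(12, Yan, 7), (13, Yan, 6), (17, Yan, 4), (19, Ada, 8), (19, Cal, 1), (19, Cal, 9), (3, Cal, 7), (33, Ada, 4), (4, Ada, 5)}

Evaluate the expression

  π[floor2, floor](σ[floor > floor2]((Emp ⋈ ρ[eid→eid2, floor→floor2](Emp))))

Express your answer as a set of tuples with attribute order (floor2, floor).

{(1, 7), (1, 9), (4, 5), (4, 6), (4, 7), (4, 8), (5, 8), (6, 7), (7, 9)}

ρ[eid→eid2, floor→floor2]: schema becomes (eid2, name, floor2); tuples unchanged.
Natural join on name: {(12, Yan, 7, 12, 7), (12, Yan, 7, 13, 6), (12, Yan, 7, 17, 4), (13, Yan, 6, 12, 7), (13, Yan, 6, 13, 6), (13, Yan, 6, 17, 4), (17, Yan, 4, 12, 7), (17, Yan, 4, 13, 6), (17, Yan, 4, 17, 4), (19, Ada, 8, 19, 8), (19, Ada, 8, 33, 4), (19, Ada, 8, 4, 5), (19, Cal, 1, 19, 1), (19, Cal, 1, 19, 9), (19, Cal, 1, 3, 7), (19, Cal, 9, 19, 1), (19, Cal, 9, 19, 9), (19, Cal, 9, 3, 7), (3, Cal, 7, 19, 1), (3, Cal, 7, 19, 9), (3, Cal, 7, 3, 7), (33, Ada, 4, 19, 8), (33, Ada, 4, 33, 4), (33, Ada, 4, 4, 5), (4, Ada, 5, 19, 8), (4, Ada, 5, 33, 4), (4, Ada, 5, 4, 5)}
Filtering on floor > floor2 leaves {(12, Yan, 7, 13, 6), (12, Yan, 7, 17, 4), (13, Yan, 6, 17, 4), (19, Ada, 8, 33, 4), (19, Ada, 8, 4, 5), (19, Cal, 9, 19, 1), (19, Cal, 9, 3, 7), (3, Cal, 7, 19, 1), (4, Ada, 5, 33, 4)}.
Keep only column(s) floor2, floor: {(1, 7), (1, 9), (4, 5), (4, 6), (4, 7), (4, 8), (5, 8), (6, 7), (7, 9)}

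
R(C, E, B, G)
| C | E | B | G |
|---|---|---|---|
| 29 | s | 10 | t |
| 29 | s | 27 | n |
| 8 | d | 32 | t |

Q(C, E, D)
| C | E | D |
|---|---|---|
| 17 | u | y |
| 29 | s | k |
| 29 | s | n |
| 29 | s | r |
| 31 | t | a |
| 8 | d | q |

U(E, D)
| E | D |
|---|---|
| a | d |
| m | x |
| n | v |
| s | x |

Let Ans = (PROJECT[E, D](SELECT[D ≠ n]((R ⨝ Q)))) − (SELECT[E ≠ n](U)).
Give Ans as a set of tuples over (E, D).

R ⋈ Q (natural join on C, E): {(29, s, 10, t, k), (29, s, 10, t, n), (29, s, 10, t, r), (29, s, 27, n, k), (29, s, 27, n, n), (29, s, 27, n, r), (8, d, 32, t, q)}
Filtering on D ≠ n leaves {(29, s, 10, t, k), (29, s, 10, t, r), (29, s, 27, n, k), (29, s, 27, n, r), (8, d, 32, t, q)}.
Projecting to E, D (2 duplicate(s) eliminated): {(d, q), (s, k), (s, r)}
Filtering on E ≠ n leaves {(a, d), (m, x), (s, x)}.
Taking the difference: {(d, q), (s, k), (s, r)}

{(d, q), (s, k), (s, r)}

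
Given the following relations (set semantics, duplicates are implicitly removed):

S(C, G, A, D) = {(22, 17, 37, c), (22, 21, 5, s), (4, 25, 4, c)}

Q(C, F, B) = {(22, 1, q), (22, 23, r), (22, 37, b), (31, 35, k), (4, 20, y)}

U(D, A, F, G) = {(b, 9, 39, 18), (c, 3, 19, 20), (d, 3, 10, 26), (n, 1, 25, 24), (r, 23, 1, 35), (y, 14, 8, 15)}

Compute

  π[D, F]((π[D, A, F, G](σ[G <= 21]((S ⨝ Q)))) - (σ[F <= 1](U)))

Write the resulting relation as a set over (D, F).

{(c, 1), (c, 23), (c, 37), (s, 1), (s, 23), (s, 37)}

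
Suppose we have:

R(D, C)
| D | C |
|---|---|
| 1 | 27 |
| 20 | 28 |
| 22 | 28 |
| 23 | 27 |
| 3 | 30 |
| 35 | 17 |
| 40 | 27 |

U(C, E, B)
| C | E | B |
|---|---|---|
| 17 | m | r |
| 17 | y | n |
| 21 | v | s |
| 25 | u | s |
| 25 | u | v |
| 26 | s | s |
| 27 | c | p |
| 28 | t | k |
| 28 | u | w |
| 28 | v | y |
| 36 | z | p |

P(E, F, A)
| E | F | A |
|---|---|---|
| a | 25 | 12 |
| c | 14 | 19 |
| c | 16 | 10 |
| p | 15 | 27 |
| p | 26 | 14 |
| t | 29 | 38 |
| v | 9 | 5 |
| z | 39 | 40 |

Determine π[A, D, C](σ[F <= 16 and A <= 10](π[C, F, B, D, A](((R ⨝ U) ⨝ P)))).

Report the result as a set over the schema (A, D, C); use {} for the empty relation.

R ⋈ U (natural join on C): {(1, 27, c, p), (20, 28, t, k), (20, 28, u, w), (20, 28, v, y), (22, 28, t, k), (22, 28, u, w), (22, 28, v, y), (23, 27, c, p), (35, 17, m, r), (35, 17, y, n), (40, 27, c, p)}
(R ⨝ U) ⋈ P (natural join on E): {(1, 27, c, p, 14, 19), (1, 27, c, p, 16, 10), (20, 28, t, k, 29, 38), (20, 28, v, y, 9, 5), (22, 28, t, k, 29, 38), (22, 28, v, y, 9, 5), (23, 27, c, p, 14, 19), (23, 27, c, p, 16, 10), (40, 27, c, p, 14, 19), (40, 27, c, p, 16, 10)}
Keep only column(s) C, F, B, D, A: {(27, 14, p, 1, 19), (27, 14, p, 23, 19), (27, 14, p, 40, 19), (27, 16, p, 1, 10), (27, 16, p, 23, 10), (27, 16, p, 40, 10), (28, 29, k, 20, 38), (28, 29, k, 22, 38), (28, 9, y, 20, 5), (28, 9, y, 22, 5)}
Apply σ_{F <= 16 and A <= 10}; surviving tuples: {(27, 16, p, 1, 10), (27, 16, p, 23, 10), (27, 16, p, 40, 10), (28, 9, y, 20, 5), (28, 9, y, 22, 5)}
Keep only column(s) A, D, C: {(10, 1, 27), (10, 23, 27), (10, 40, 27), (5, 20, 28), (5, 22, 28)}

{(10, 1, 27), (10, 23, 27), (10, 40, 27), (5, 20, 28), (5, 22, 28)}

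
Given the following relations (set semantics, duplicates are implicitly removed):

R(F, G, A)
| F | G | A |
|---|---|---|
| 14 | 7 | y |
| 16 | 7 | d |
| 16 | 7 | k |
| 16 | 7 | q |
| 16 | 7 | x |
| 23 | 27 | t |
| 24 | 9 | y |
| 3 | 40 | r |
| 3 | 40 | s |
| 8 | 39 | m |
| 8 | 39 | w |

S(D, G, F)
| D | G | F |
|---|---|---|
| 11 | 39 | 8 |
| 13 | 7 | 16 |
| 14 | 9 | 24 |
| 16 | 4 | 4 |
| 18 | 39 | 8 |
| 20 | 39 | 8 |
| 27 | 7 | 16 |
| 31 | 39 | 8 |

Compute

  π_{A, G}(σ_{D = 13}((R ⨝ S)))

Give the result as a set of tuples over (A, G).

Natural join on F, G: {(16, 7, d, 13), (16, 7, d, 27), (16, 7, k, 13), (16, 7, k, 27), (16, 7, q, 13), (16, 7, q, 27), (16, 7, x, 13), (16, 7, x, 27), (24, 9, y, 14), (8, 39, m, 11), (8, 39, m, 18), (8, 39, m, 20), (8, 39, m, 31), (8, 39, w, 11), (8, 39, w, 18), (8, 39, w, 20), (8, 39, w, 31)}
Filtering on D = 13 leaves {(16, 7, d, 13), (16, 7, k, 13), (16, 7, q, 13), (16, 7, x, 13)}.
π[A, G]: project onto (A, G) → {(d, 7), (k, 7), (q, 7), (x, 7)}

{(d, 7), (k, 7), (q, 7), (x, 7)}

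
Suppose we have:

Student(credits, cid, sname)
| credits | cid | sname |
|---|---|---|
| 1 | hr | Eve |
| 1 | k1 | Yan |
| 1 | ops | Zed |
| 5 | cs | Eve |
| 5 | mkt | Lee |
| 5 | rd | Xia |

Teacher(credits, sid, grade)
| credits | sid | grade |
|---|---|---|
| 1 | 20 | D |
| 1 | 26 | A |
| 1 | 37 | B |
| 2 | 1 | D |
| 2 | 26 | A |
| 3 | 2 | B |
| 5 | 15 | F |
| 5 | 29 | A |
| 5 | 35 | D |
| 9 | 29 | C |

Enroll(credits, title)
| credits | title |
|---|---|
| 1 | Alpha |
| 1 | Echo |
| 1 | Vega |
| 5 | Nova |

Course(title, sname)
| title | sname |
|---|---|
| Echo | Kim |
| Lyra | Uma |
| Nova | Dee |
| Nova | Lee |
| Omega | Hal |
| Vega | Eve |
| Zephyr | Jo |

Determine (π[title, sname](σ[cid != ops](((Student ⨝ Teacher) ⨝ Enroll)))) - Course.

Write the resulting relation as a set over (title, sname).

Student ⋈ Teacher (natural join on credits): {(1, hr, Eve, 20, D), (1, hr, Eve, 26, A), (1, hr, Eve, 37, B), (1, k1, Yan, 20, D), (1, k1, Yan, 26, A), (1, k1, Yan, 37, B), (1, ops, Zed, 20, D), (1, ops, Zed, 26, A), (1, ops, Zed, 37, B), (5, cs, Eve, 15, F), (5, cs, Eve, 29, A), (5, cs, Eve, 35, D), (5, mkt, Lee, 15, F), (5, mkt, Lee, 29, A), (5, mkt, Lee, 35, D), (5, rd, Xia, 15, F), (5, rd, Xia, 29, A), (5, rd, Xia, 35, D)}
(Student ⨝ Teacher) ⋈ Enroll (natural join on credits): {(1, hr, Eve, 20, D, Alpha), (1, hr, Eve, 20, D, Echo), (1, hr, Eve, 20, D, Vega), (1, hr, Eve, 26, A, Alpha), (1, hr, Eve, 26, A, Echo), (1, hr, Eve, 26, A, Vega), (1, hr, Eve, 37, B, Alpha), (1, hr, Eve, 37, B, Echo), (1, hr, Eve, 37, B, Vega), (1, k1, Yan, 20, D, Alpha), (1, k1, Yan, 20, D, Echo), (1, k1, Yan, 20, D, Vega), (1, k1, Yan, 26, A, Alpha), (1, k1, Yan, 26, A, Echo), (1, k1, Yan, 26, A, Vega), (1, k1, Yan, 37, B, Alpha), (1, k1, Yan, 37, B, Echo), (1, k1, Yan, 37, B, Vega), (1, ops, Zed, 20, D, Alpha), (1, ops, Zed, 20, D, Echo), (1, ops, Zed, 20, D, Vega), (1, ops, Zed, 26, A, Alpha), (1, ops, Zed, 26, A, Echo), (1, ops, Zed, 26, A, Vega), (1, ops, Zed, 37, B, Alpha), (1, ops, Zed, 37, B, Echo), (1, ops, Zed, 37, B, Vega), (5, cs, Eve, 15, F, Nova), (5, cs, Eve, 29, A, Nova), (5, cs, Eve, 35, D, Nova), (5, mkt, Lee, 15, F, Nova), (5, mkt, Lee, 29, A, Nova), (5, mkt, Lee, 35, D, Nova), (5, rd, Xia, 15, F, Nova), (5, rd, Xia, 29, A, Nova), (5, rd, Xia, 35, D, Nova)}
Selection cid != ops: {(1, hr, Eve, 20, D, Alpha), (1, hr, Eve, 20, D, Echo), (1, hr, Eve, 20, D, Vega), (1, hr, Eve, 26, A, Alpha), (1, hr, Eve, 26, A, Echo), (1, hr, Eve, 26, A, Vega), (1, hr, Eve, 37, B, Alpha), (1, hr, Eve, 37, B, Echo), (1, hr, Eve, 37, B, Vega), (1, k1, Yan, 20, D, Alpha), (1, k1, Yan, 20, D, Echo), (1, k1, Yan, 20, D, Vega), (1, k1, Yan, 26, A, Alpha), (1, k1, Yan, 26, A, Echo), (1, k1, Yan, 26, A, Vega), (1, k1, Yan, 37, B, Alpha), (1, k1, Yan, 37, B, Echo), (1, k1, Yan, 37, B, Vega), (5, cs, Eve, 15, F, Nova), (5, cs, Eve, 29, A, Nova), (5, cs, Eve, 35, D, Nova), (5, mkt, Lee, 15, F, Nova), (5, mkt, Lee, 29, A, Nova), (5, mkt, Lee, 35, D, Nova), (5, rd, Xia, 15, F, Nova), (5, rd, Xia, 29, A, Nova), (5, rd, Xia, 35, D, Nova)}
π[title, sname]: project onto (title, sname) (18 duplicate(s) eliminated) → {(Alpha, Eve), (Alpha, Yan), (Echo, Eve), (Echo, Yan), (Nova, Eve), (Nova, Lee), (Nova, Xia), (Vega, Eve), (Vega, Yan)}
Difference: {(Alpha, Eve), (Alpha, Yan), (Echo, Eve), (Echo, Yan), (Nova, Eve), (Nova, Lee), (Nova, Xia), (Vega, Eve), (Vega, Yan)} with {(Echo, Kim), (Lyra, Uma), (Nova, Dee), (Nova, Lee), (Omega, Hal), (Vega, Eve), (Zephyr, Jo)} → {(Alpha, Eve), (Alpha, Yan), (Echo, Eve), (Echo, Yan), (Nova, Eve), (Nova, Xia), (Vega, Yan)}

{(Alpha, Eve), (Alpha, Yan), (Echo, Eve), (Echo, Yan), (Nova, Eve), (Nova, Xia), (Vega, Yan)}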